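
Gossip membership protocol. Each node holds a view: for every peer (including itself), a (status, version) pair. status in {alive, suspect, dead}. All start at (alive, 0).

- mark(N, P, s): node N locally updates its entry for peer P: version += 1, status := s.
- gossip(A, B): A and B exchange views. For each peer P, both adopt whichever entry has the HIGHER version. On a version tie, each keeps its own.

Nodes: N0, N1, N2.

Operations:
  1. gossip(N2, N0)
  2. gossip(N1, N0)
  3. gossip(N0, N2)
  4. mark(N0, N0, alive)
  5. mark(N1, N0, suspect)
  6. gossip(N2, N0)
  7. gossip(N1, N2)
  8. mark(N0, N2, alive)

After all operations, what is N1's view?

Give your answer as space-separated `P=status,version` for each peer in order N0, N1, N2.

Answer: N0=suspect,1 N1=alive,0 N2=alive,0

Derivation:
Op 1: gossip N2<->N0 -> N2.N0=(alive,v0) N2.N1=(alive,v0) N2.N2=(alive,v0) | N0.N0=(alive,v0) N0.N1=(alive,v0) N0.N2=(alive,v0)
Op 2: gossip N1<->N0 -> N1.N0=(alive,v0) N1.N1=(alive,v0) N1.N2=(alive,v0) | N0.N0=(alive,v0) N0.N1=(alive,v0) N0.N2=(alive,v0)
Op 3: gossip N0<->N2 -> N0.N0=(alive,v0) N0.N1=(alive,v0) N0.N2=(alive,v0) | N2.N0=(alive,v0) N2.N1=(alive,v0) N2.N2=(alive,v0)
Op 4: N0 marks N0=alive -> (alive,v1)
Op 5: N1 marks N0=suspect -> (suspect,v1)
Op 6: gossip N2<->N0 -> N2.N0=(alive,v1) N2.N1=(alive,v0) N2.N2=(alive,v0) | N0.N0=(alive,v1) N0.N1=(alive,v0) N0.N2=(alive,v0)
Op 7: gossip N1<->N2 -> N1.N0=(suspect,v1) N1.N1=(alive,v0) N1.N2=(alive,v0) | N2.N0=(alive,v1) N2.N1=(alive,v0) N2.N2=(alive,v0)
Op 8: N0 marks N2=alive -> (alive,v1)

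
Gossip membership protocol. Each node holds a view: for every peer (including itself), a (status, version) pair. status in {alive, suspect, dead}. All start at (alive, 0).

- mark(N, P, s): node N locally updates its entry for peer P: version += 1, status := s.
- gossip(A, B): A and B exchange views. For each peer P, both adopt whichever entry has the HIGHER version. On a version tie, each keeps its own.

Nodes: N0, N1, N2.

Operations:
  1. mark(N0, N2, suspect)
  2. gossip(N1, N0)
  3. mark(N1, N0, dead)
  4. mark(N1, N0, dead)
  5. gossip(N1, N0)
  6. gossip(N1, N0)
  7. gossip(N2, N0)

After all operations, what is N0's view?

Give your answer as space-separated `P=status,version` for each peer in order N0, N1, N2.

Op 1: N0 marks N2=suspect -> (suspect,v1)
Op 2: gossip N1<->N0 -> N1.N0=(alive,v0) N1.N1=(alive,v0) N1.N2=(suspect,v1) | N0.N0=(alive,v0) N0.N1=(alive,v0) N0.N2=(suspect,v1)
Op 3: N1 marks N0=dead -> (dead,v1)
Op 4: N1 marks N0=dead -> (dead,v2)
Op 5: gossip N1<->N0 -> N1.N0=(dead,v2) N1.N1=(alive,v0) N1.N2=(suspect,v1) | N0.N0=(dead,v2) N0.N1=(alive,v0) N0.N2=(suspect,v1)
Op 6: gossip N1<->N0 -> N1.N0=(dead,v2) N1.N1=(alive,v0) N1.N2=(suspect,v1) | N0.N0=(dead,v2) N0.N1=(alive,v0) N0.N2=(suspect,v1)
Op 7: gossip N2<->N0 -> N2.N0=(dead,v2) N2.N1=(alive,v0) N2.N2=(suspect,v1) | N0.N0=(dead,v2) N0.N1=(alive,v0) N0.N2=(suspect,v1)

Answer: N0=dead,2 N1=alive,0 N2=suspect,1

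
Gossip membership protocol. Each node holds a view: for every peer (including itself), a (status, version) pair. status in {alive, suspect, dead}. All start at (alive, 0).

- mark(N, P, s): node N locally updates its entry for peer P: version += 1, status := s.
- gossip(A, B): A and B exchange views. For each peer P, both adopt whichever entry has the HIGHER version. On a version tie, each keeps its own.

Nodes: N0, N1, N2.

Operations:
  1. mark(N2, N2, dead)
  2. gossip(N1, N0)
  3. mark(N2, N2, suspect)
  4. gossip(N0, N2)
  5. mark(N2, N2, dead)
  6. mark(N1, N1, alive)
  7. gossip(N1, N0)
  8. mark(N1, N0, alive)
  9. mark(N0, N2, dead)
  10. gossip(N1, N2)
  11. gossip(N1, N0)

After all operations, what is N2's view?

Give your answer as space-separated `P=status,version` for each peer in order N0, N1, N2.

Op 1: N2 marks N2=dead -> (dead,v1)
Op 2: gossip N1<->N0 -> N1.N0=(alive,v0) N1.N1=(alive,v0) N1.N2=(alive,v0) | N0.N0=(alive,v0) N0.N1=(alive,v0) N0.N2=(alive,v0)
Op 3: N2 marks N2=suspect -> (suspect,v2)
Op 4: gossip N0<->N2 -> N0.N0=(alive,v0) N0.N1=(alive,v0) N0.N2=(suspect,v2) | N2.N0=(alive,v0) N2.N1=(alive,v0) N2.N2=(suspect,v2)
Op 5: N2 marks N2=dead -> (dead,v3)
Op 6: N1 marks N1=alive -> (alive,v1)
Op 7: gossip N1<->N0 -> N1.N0=(alive,v0) N1.N1=(alive,v1) N1.N2=(suspect,v2) | N0.N0=(alive,v0) N0.N1=(alive,v1) N0.N2=(suspect,v2)
Op 8: N1 marks N0=alive -> (alive,v1)
Op 9: N0 marks N2=dead -> (dead,v3)
Op 10: gossip N1<->N2 -> N1.N0=(alive,v1) N1.N1=(alive,v1) N1.N2=(dead,v3) | N2.N0=(alive,v1) N2.N1=(alive,v1) N2.N2=(dead,v3)
Op 11: gossip N1<->N0 -> N1.N0=(alive,v1) N1.N1=(alive,v1) N1.N2=(dead,v3) | N0.N0=(alive,v1) N0.N1=(alive,v1) N0.N2=(dead,v3)

Answer: N0=alive,1 N1=alive,1 N2=dead,3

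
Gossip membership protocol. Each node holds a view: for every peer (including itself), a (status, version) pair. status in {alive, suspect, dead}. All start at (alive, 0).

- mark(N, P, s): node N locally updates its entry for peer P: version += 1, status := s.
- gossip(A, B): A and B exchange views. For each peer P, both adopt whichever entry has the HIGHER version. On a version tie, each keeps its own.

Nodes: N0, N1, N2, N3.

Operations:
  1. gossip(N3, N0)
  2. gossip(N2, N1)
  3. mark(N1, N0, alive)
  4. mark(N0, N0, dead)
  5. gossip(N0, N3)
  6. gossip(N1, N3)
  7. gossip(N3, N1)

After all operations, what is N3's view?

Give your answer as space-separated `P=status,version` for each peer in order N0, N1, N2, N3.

Op 1: gossip N3<->N0 -> N3.N0=(alive,v0) N3.N1=(alive,v0) N3.N2=(alive,v0) N3.N3=(alive,v0) | N0.N0=(alive,v0) N0.N1=(alive,v0) N0.N2=(alive,v0) N0.N3=(alive,v0)
Op 2: gossip N2<->N1 -> N2.N0=(alive,v0) N2.N1=(alive,v0) N2.N2=(alive,v0) N2.N3=(alive,v0) | N1.N0=(alive,v0) N1.N1=(alive,v0) N1.N2=(alive,v0) N1.N3=(alive,v0)
Op 3: N1 marks N0=alive -> (alive,v1)
Op 4: N0 marks N0=dead -> (dead,v1)
Op 5: gossip N0<->N3 -> N0.N0=(dead,v1) N0.N1=(alive,v0) N0.N2=(alive,v0) N0.N3=(alive,v0) | N3.N0=(dead,v1) N3.N1=(alive,v0) N3.N2=(alive,v0) N3.N3=(alive,v0)
Op 6: gossip N1<->N3 -> N1.N0=(alive,v1) N1.N1=(alive,v0) N1.N2=(alive,v0) N1.N3=(alive,v0) | N3.N0=(dead,v1) N3.N1=(alive,v0) N3.N2=(alive,v0) N3.N3=(alive,v0)
Op 7: gossip N3<->N1 -> N3.N0=(dead,v1) N3.N1=(alive,v0) N3.N2=(alive,v0) N3.N3=(alive,v0) | N1.N0=(alive,v1) N1.N1=(alive,v0) N1.N2=(alive,v0) N1.N3=(alive,v0)

Answer: N0=dead,1 N1=alive,0 N2=alive,0 N3=alive,0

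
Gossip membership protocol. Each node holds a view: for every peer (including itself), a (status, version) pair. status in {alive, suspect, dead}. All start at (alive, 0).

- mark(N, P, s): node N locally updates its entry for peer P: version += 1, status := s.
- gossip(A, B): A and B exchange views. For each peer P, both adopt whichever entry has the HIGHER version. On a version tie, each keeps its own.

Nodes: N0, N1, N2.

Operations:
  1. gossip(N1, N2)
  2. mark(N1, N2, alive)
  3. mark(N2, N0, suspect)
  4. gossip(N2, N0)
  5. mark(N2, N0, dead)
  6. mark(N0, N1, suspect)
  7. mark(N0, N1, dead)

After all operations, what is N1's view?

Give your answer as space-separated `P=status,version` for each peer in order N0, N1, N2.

Op 1: gossip N1<->N2 -> N1.N0=(alive,v0) N1.N1=(alive,v0) N1.N2=(alive,v0) | N2.N0=(alive,v0) N2.N1=(alive,v0) N2.N2=(alive,v0)
Op 2: N1 marks N2=alive -> (alive,v1)
Op 3: N2 marks N0=suspect -> (suspect,v1)
Op 4: gossip N2<->N0 -> N2.N0=(suspect,v1) N2.N1=(alive,v0) N2.N2=(alive,v0) | N0.N0=(suspect,v1) N0.N1=(alive,v0) N0.N2=(alive,v0)
Op 5: N2 marks N0=dead -> (dead,v2)
Op 6: N0 marks N1=suspect -> (suspect,v1)
Op 7: N0 marks N1=dead -> (dead,v2)

Answer: N0=alive,0 N1=alive,0 N2=alive,1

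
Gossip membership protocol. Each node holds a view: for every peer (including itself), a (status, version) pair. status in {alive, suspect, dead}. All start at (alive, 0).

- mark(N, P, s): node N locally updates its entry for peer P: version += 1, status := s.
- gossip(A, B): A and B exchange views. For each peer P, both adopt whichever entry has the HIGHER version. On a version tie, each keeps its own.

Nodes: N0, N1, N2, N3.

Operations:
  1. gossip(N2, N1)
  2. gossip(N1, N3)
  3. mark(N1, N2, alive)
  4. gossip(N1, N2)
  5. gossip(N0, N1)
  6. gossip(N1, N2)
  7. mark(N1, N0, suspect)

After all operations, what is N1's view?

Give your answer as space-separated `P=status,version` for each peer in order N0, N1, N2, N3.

Op 1: gossip N2<->N1 -> N2.N0=(alive,v0) N2.N1=(alive,v0) N2.N2=(alive,v0) N2.N3=(alive,v0) | N1.N0=(alive,v0) N1.N1=(alive,v0) N1.N2=(alive,v0) N1.N3=(alive,v0)
Op 2: gossip N1<->N3 -> N1.N0=(alive,v0) N1.N1=(alive,v0) N1.N2=(alive,v0) N1.N3=(alive,v0) | N3.N0=(alive,v0) N3.N1=(alive,v0) N3.N2=(alive,v0) N3.N3=(alive,v0)
Op 3: N1 marks N2=alive -> (alive,v1)
Op 4: gossip N1<->N2 -> N1.N0=(alive,v0) N1.N1=(alive,v0) N1.N2=(alive,v1) N1.N3=(alive,v0) | N2.N0=(alive,v0) N2.N1=(alive,v0) N2.N2=(alive,v1) N2.N3=(alive,v0)
Op 5: gossip N0<->N1 -> N0.N0=(alive,v0) N0.N1=(alive,v0) N0.N2=(alive,v1) N0.N3=(alive,v0) | N1.N0=(alive,v0) N1.N1=(alive,v0) N1.N2=(alive,v1) N1.N3=(alive,v0)
Op 6: gossip N1<->N2 -> N1.N0=(alive,v0) N1.N1=(alive,v0) N1.N2=(alive,v1) N1.N3=(alive,v0) | N2.N0=(alive,v0) N2.N1=(alive,v0) N2.N2=(alive,v1) N2.N3=(alive,v0)
Op 7: N1 marks N0=suspect -> (suspect,v1)

Answer: N0=suspect,1 N1=alive,0 N2=alive,1 N3=alive,0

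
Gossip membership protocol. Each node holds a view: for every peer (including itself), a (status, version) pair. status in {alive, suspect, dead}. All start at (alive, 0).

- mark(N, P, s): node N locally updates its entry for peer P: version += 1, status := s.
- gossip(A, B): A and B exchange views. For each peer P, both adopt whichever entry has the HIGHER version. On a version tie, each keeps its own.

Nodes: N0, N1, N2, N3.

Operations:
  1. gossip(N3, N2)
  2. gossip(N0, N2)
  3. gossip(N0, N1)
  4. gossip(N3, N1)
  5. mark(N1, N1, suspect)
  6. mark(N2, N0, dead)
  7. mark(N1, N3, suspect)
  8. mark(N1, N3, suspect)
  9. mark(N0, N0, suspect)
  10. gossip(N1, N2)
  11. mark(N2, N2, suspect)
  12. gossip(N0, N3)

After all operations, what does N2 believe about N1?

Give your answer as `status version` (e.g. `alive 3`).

Op 1: gossip N3<->N2 -> N3.N0=(alive,v0) N3.N1=(alive,v0) N3.N2=(alive,v0) N3.N3=(alive,v0) | N2.N0=(alive,v0) N2.N1=(alive,v0) N2.N2=(alive,v0) N2.N3=(alive,v0)
Op 2: gossip N0<->N2 -> N0.N0=(alive,v0) N0.N1=(alive,v0) N0.N2=(alive,v0) N0.N3=(alive,v0) | N2.N0=(alive,v0) N2.N1=(alive,v0) N2.N2=(alive,v0) N2.N3=(alive,v0)
Op 3: gossip N0<->N1 -> N0.N0=(alive,v0) N0.N1=(alive,v0) N0.N2=(alive,v0) N0.N3=(alive,v0) | N1.N0=(alive,v0) N1.N1=(alive,v0) N1.N2=(alive,v0) N1.N3=(alive,v0)
Op 4: gossip N3<->N1 -> N3.N0=(alive,v0) N3.N1=(alive,v0) N3.N2=(alive,v0) N3.N3=(alive,v0) | N1.N0=(alive,v0) N1.N1=(alive,v0) N1.N2=(alive,v0) N1.N3=(alive,v0)
Op 5: N1 marks N1=suspect -> (suspect,v1)
Op 6: N2 marks N0=dead -> (dead,v1)
Op 7: N1 marks N3=suspect -> (suspect,v1)
Op 8: N1 marks N3=suspect -> (suspect,v2)
Op 9: N0 marks N0=suspect -> (suspect,v1)
Op 10: gossip N1<->N2 -> N1.N0=(dead,v1) N1.N1=(suspect,v1) N1.N2=(alive,v0) N1.N3=(suspect,v2) | N2.N0=(dead,v1) N2.N1=(suspect,v1) N2.N2=(alive,v0) N2.N3=(suspect,v2)
Op 11: N2 marks N2=suspect -> (suspect,v1)
Op 12: gossip N0<->N3 -> N0.N0=(suspect,v1) N0.N1=(alive,v0) N0.N2=(alive,v0) N0.N3=(alive,v0) | N3.N0=(suspect,v1) N3.N1=(alive,v0) N3.N2=(alive,v0) N3.N3=(alive,v0)

Answer: suspect 1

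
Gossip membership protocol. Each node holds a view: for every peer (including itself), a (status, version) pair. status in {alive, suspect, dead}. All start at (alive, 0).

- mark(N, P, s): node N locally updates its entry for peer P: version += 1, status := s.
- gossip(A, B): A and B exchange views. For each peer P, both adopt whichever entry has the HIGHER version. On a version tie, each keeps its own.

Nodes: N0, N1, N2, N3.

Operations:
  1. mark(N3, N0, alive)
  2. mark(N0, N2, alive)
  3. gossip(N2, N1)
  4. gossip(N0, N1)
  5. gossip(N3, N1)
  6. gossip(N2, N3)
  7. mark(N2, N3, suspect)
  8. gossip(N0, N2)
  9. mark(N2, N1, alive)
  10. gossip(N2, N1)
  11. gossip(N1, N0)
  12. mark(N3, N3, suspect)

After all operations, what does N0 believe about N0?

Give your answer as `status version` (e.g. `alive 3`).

Op 1: N3 marks N0=alive -> (alive,v1)
Op 2: N0 marks N2=alive -> (alive,v1)
Op 3: gossip N2<->N1 -> N2.N0=(alive,v0) N2.N1=(alive,v0) N2.N2=(alive,v0) N2.N3=(alive,v0) | N1.N0=(alive,v0) N1.N1=(alive,v0) N1.N2=(alive,v0) N1.N3=(alive,v0)
Op 4: gossip N0<->N1 -> N0.N0=(alive,v0) N0.N1=(alive,v0) N0.N2=(alive,v1) N0.N3=(alive,v0) | N1.N0=(alive,v0) N1.N1=(alive,v0) N1.N2=(alive,v1) N1.N3=(alive,v0)
Op 5: gossip N3<->N1 -> N3.N0=(alive,v1) N3.N1=(alive,v0) N3.N2=(alive,v1) N3.N3=(alive,v0) | N1.N0=(alive,v1) N1.N1=(alive,v0) N1.N2=(alive,v1) N1.N3=(alive,v0)
Op 6: gossip N2<->N3 -> N2.N0=(alive,v1) N2.N1=(alive,v0) N2.N2=(alive,v1) N2.N3=(alive,v0) | N3.N0=(alive,v1) N3.N1=(alive,v0) N3.N2=(alive,v1) N3.N3=(alive,v0)
Op 7: N2 marks N3=suspect -> (suspect,v1)
Op 8: gossip N0<->N2 -> N0.N0=(alive,v1) N0.N1=(alive,v0) N0.N2=(alive,v1) N0.N3=(suspect,v1) | N2.N0=(alive,v1) N2.N1=(alive,v0) N2.N2=(alive,v1) N2.N3=(suspect,v1)
Op 9: N2 marks N1=alive -> (alive,v1)
Op 10: gossip N2<->N1 -> N2.N0=(alive,v1) N2.N1=(alive,v1) N2.N2=(alive,v1) N2.N3=(suspect,v1) | N1.N0=(alive,v1) N1.N1=(alive,v1) N1.N2=(alive,v1) N1.N3=(suspect,v1)
Op 11: gossip N1<->N0 -> N1.N0=(alive,v1) N1.N1=(alive,v1) N1.N2=(alive,v1) N1.N3=(suspect,v1) | N0.N0=(alive,v1) N0.N1=(alive,v1) N0.N2=(alive,v1) N0.N3=(suspect,v1)
Op 12: N3 marks N3=suspect -> (suspect,v1)

Answer: alive 1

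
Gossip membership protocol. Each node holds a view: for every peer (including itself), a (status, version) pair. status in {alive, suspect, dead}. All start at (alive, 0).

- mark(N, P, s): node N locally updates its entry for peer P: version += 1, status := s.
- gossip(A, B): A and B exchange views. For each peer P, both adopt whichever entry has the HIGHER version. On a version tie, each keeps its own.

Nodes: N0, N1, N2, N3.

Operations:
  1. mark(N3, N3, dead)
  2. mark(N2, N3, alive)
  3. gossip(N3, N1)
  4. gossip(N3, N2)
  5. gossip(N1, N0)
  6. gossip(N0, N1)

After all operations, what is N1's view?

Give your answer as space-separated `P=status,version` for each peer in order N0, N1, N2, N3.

Op 1: N3 marks N3=dead -> (dead,v1)
Op 2: N2 marks N3=alive -> (alive,v1)
Op 3: gossip N3<->N1 -> N3.N0=(alive,v0) N3.N1=(alive,v0) N3.N2=(alive,v0) N3.N3=(dead,v1) | N1.N0=(alive,v0) N1.N1=(alive,v0) N1.N2=(alive,v0) N1.N3=(dead,v1)
Op 4: gossip N3<->N2 -> N3.N0=(alive,v0) N3.N1=(alive,v0) N3.N2=(alive,v0) N3.N3=(dead,v1) | N2.N0=(alive,v0) N2.N1=(alive,v0) N2.N2=(alive,v0) N2.N3=(alive,v1)
Op 5: gossip N1<->N0 -> N1.N0=(alive,v0) N1.N1=(alive,v0) N1.N2=(alive,v0) N1.N3=(dead,v1) | N0.N0=(alive,v0) N0.N1=(alive,v0) N0.N2=(alive,v0) N0.N3=(dead,v1)
Op 6: gossip N0<->N1 -> N0.N0=(alive,v0) N0.N1=(alive,v0) N0.N2=(alive,v0) N0.N3=(dead,v1) | N1.N0=(alive,v0) N1.N1=(alive,v0) N1.N2=(alive,v0) N1.N3=(dead,v1)

Answer: N0=alive,0 N1=alive,0 N2=alive,0 N3=dead,1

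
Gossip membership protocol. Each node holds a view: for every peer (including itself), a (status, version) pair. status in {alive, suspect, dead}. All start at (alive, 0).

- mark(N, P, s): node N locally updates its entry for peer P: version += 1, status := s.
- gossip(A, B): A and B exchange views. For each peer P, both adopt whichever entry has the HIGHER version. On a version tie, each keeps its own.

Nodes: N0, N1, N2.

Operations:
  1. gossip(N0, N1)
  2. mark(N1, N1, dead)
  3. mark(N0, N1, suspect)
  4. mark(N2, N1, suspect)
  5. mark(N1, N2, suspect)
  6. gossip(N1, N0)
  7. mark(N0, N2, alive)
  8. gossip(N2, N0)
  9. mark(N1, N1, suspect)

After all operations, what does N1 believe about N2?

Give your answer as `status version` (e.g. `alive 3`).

Answer: suspect 1

Derivation:
Op 1: gossip N0<->N1 -> N0.N0=(alive,v0) N0.N1=(alive,v0) N0.N2=(alive,v0) | N1.N0=(alive,v0) N1.N1=(alive,v0) N1.N2=(alive,v0)
Op 2: N1 marks N1=dead -> (dead,v1)
Op 3: N0 marks N1=suspect -> (suspect,v1)
Op 4: N2 marks N1=suspect -> (suspect,v1)
Op 5: N1 marks N2=suspect -> (suspect,v1)
Op 6: gossip N1<->N0 -> N1.N0=(alive,v0) N1.N1=(dead,v1) N1.N2=(suspect,v1) | N0.N0=(alive,v0) N0.N1=(suspect,v1) N0.N2=(suspect,v1)
Op 7: N0 marks N2=alive -> (alive,v2)
Op 8: gossip N2<->N0 -> N2.N0=(alive,v0) N2.N1=(suspect,v1) N2.N2=(alive,v2) | N0.N0=(alive,v0) N0.N1=(suspect,v1) N0.N2=(alive,v2)
Op 9: N1 marks N1=suspect -> (suspect,v2)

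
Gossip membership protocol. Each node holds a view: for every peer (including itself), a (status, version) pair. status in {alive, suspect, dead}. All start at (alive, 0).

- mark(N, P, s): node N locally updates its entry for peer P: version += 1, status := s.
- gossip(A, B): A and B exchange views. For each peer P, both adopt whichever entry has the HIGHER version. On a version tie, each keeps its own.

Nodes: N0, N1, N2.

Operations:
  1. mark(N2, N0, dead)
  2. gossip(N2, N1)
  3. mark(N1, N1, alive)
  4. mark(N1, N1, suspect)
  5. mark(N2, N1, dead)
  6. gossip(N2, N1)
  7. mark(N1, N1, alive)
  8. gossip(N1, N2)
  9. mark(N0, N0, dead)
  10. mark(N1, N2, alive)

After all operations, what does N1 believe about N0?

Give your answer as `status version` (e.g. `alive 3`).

Answer: dead 1

Derivation:
Op 1: N2 marks N0=dead -> (dead,v1)
Op 2: gossip N2<->N1 -> N2.N0=(dead,v1) N2.N1=(alive,v0) N2.N2=(alive,v0) | N1.N0=(dead,v1) N1.N1=(alive,v0) N1.N2=(alive,v0)
Op 3: N1 marks N1=alive -> (alive,v1)
Op 4: N1 marks N1=suspect -> (suspect,v2)
Op 5: N2 marks N1=dead -> (dead,v1)
Op 6: gossip N2<->N1 -> N2.N0=(dead,v1) N2.N1=(suspect,v2) N2.N2=(alive,v0) | N1.N0=(dead,v1) N1.N1=(suspect,v2) N1.N2=(alive,v0)
Op 7: N1 marks N1=alive -> (alive,v3)
Op 8: gossip N1<->N2 -> N1.N0=(dead,v1) N1.N1=(alive,v3) N1.N2=(alive,v0) | N2.N0=(dead,v1) N2.N1=(alive,v3) N2.N2=(alive,v0)
Op 9: N0 marks N0=dead -> (dead,v1)
Op 10: N1 marks N2=alive -> (alive,v1)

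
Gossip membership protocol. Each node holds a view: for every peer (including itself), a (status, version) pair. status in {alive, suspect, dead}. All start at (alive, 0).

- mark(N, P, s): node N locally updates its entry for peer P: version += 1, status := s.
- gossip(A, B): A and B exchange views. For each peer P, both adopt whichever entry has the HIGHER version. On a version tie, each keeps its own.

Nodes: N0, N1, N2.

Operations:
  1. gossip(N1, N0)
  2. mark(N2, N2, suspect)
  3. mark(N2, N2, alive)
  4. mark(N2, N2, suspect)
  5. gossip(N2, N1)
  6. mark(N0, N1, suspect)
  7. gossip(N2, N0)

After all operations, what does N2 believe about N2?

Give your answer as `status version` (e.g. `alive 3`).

Op 1: gossip N1<->N0 -> N1.N0=(alive,v0) N1.N1=(alive,v0) N1.N2=(alive,v0) | N0.N0=(alive,v0) N0.N1=(alive,v0) N0.N2=(alive,v0)
Op 2: N2 marks N2=suspect -> (suspect,v1)
Op 3: N2 marks N2=alive -> (alive,v2)
Op 4: N2 marks N2=suspect -> (suspect,v3)
Op 5: gossip N2<->N1 -> N2.N0=(alive,v0) N2.N1=(alive,v0) N2.N2=(suspect,v3) | N1.N0=(alive,v0) N1.N1=(alive,v0) N1.N2=(suspect,v3)
Op 6: N0 marks N1=suspect -> (suspect,v1)
Op 7: gossip N2<->N0 -> N2.N0=(alive,v0) N2.N1=(suspect,v1) N2.N2=(suspect,v3) | N0.N0=(alive,v0) N0.N1=(suspect,v1) N0.N2=(suspect,v3)

Answer: suspect 3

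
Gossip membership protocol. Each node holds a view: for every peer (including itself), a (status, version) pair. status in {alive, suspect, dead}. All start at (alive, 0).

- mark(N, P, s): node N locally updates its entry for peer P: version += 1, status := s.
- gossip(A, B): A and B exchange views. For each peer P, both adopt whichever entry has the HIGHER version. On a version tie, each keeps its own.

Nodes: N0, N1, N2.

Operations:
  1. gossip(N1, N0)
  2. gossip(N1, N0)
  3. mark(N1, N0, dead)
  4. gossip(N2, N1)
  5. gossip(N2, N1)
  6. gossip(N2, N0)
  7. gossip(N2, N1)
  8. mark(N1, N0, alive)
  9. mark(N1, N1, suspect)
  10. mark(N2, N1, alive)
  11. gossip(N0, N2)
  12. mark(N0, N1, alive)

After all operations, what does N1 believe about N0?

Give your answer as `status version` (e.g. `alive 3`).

Op 1: gossip N1<->N0 -> N1.N0=(alive,v0) N1.N1=(alive,v0) N1.N2=(alive,v0) | N0.N0=(alive,v0) N0.N1=(alive,v0) N0.N2=(alive,v0)
Op 2: gossip N1<->N0 -> N1.N0=(alive,v0) N1.N1=(alive,v0) N1.N2=(alive,v0) | N0.N0=(alive,v0) N0.N1=(alive,v0) N0.N2=(alive,v0)
Op 3: N1 marks N0=dead -> (dead,v1)
Op 4: gossip N2<->N1 -> N2.N0=(dead,v1) N2.N1=(alive,v0) N2.N2=(alive,v0) | N1.N0=(dead,v1) N1.N1=(alive,v0) N1.N2=(alive,v0)
Op 5: gossip N2<->N1 -> N2.N0=(dead,v1) N2.N1=(alive,v0) N2.N2=(alive,v0) | N1.N0=(dead,v1) N1.N1=(alive,v0) N1.N2=(alive,v0)
Op 6: gossip N2<->N0 -> N2.N0=(dead,v1) N2.N1=(alive,v0) N2.N2=(alive,v0) | N0.N0=(dead,v1) N0.N1=(alive,v0) N0.N2=(alive,v0)
Op 7: gossip N2<->N1 -> N2.N0=(dead,v1) N2.N1=(alive,v0) N2.N2=(alive,v0) | N1.N0=(dead,v1) N1.N1=(alive,v0) N1.N2=(alive,v0)
Op 8: N1 marks N0=alive -> (alive,v2)
Op 9: N1 marks N1=suspect -> (suspect,v1)
Op 10: N2 marks N1=alive -> (alive,v1)
Op 11: gossip N0<->N2 -> N0.N0=(dead,v1) N0.N1=(alive,v1) N0.N2=(alive,v0) | N2.N0=(dead,v1) N2.N1=(alive,v1) N2.N2=(alive,v0)
Op 12: N0 marks N1=alive -> (alive,v2)

Answer: alive 2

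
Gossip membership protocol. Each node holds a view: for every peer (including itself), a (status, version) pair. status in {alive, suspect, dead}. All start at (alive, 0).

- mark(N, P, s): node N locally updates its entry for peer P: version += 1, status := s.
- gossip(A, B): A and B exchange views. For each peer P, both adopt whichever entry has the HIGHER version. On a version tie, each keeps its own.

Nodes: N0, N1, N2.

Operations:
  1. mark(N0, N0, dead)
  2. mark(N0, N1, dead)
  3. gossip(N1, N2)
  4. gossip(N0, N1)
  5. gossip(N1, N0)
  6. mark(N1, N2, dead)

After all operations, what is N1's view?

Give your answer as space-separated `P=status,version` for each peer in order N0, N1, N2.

Answer: N0=dead,1 N1=dead,1 N2=dead,1

Derivation:
Op 1: N0 marks N0=dead -> (dead,v1)
Op 2: N0 marks N1=dead -> (dead,v1)
Op 3: gossip N1<->N2 -> N1.N0=(alive,v0) N1.N1=(alive,v0) N1.N2=(alive,v0) | N2.N0=(alive,v0) N2.N1=(alive,v0) N2.N2=(alive,v0)
Op 4: gossip N0<->N1 -> N0.N0=(dead,v1) N0.N1=(dead,v1) N0.N2=(alive,v0) | N1.N0=(dead,v1) N1.N1=(dead,v1) N1.N2=(alive,v0)
Op 5: gossip N1<->N0 -> N1.N0=(dead,v1) N1.N1=(dead,v1) N1.N2=(alive,v0) | N0.N0=(dead,v1) N0.N1=(dead,v1) N0.N2=(alive,v0)
Op 6: N1 marks N2=dead -> (dead,v1)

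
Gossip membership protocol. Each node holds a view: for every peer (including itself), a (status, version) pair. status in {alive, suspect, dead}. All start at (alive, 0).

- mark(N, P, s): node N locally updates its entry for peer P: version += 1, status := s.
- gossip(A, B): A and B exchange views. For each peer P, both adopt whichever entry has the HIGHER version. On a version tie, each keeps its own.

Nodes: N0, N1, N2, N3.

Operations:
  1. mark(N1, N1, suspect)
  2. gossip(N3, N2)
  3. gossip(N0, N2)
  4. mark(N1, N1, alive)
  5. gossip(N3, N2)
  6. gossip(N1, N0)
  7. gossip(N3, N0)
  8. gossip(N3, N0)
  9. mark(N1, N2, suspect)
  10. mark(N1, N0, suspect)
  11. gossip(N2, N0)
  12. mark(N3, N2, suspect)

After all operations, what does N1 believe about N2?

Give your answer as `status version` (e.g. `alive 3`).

Op 1: N1 marks N1=suspect -> (suspect,v1)
Op 2: gossip N3<->N2 -> N3.N0=(alive,v0) N3.N1=(alive,v0) N3.N2=(alive,v0) N3.N3=(alive,v0) | N2.N0=(alive,v0) N2.N1=(alive,v0) N2.N2=(alive,v0) N2.N3=(alive,v0)
Op 3: gossip N0<->N2 -> N0.N0=(alive,v0) N0.N1=(alive,v0) N0.N2=(alive,v0) N0.N3=(alive,v0) | N2.N0=(alive,v0) N2.N1=(alive,v0) N2.N2=(alive,v0) N2.N3=(alive,v0)
Op 4: N1 marks N1=alive -> (alive,v2)
Op 5: gossip N3<->N2 -> N3.N0=(alive,v0) N3.N1=(alive,v0) N3.N2=(alive,v0) N3.N3=(alive,v0) | N2.N0=(alive,v0) N2.N1=(alive,v0) N2.N2=(alive,v0) N2.N3=(alive,v0)
Op 6: gossip N1<->N0 -> N1.N0=(alive,v0) N1.N1=(alive,v2) N1.N2=(alive,v0) N1.N3=(alive,v0) | N0.N0=(alive,v0) N0.N1=(alive,v2) N0.N2=(alive,v0) N0.N3=(alive,v0)
Op 7: gossip N3<->N0 -> N3.N0=(alive,v0) N3.N1=(alive,v2) N3.N2=(alive,v0) N3.N3=(alive,v0) | N0.N0=(alive,v0) N0.N1=(alive,v2) N0.N2=(alive,v0) N0.N3=(alive,v0)
Op 8: gossip N3<->N0 -> N3.N0=(alive,v0) N3.N1=(alive,v2) N3.N2=(alive,v0) N3.N3=(alive,v0) | N0.N0=(alive,v0) N0.N1=(alive,v2) N0.N2=(alive,v0) N0.N3=(alive,v0)
Op 9: N1 marks N2=suspect -> (suspect,v1)
Op 10: N1 marks N0=suspect -> (suspect,v1)
Op 11: gossip N2<->N0 -> N2.N0=(alive,v0) N2.N1=(alive,v2) N2.N2=(alive,v0) N2.N3=(alive,v0) | N0.N0=(alive,v0) N0.N1=(alive,v2) N0.N2=(alive,v0) N0.N3=(alive,v0)
Op 12: N3 marks N2=suspect -> (suspect,v1)

Answer: suspect 1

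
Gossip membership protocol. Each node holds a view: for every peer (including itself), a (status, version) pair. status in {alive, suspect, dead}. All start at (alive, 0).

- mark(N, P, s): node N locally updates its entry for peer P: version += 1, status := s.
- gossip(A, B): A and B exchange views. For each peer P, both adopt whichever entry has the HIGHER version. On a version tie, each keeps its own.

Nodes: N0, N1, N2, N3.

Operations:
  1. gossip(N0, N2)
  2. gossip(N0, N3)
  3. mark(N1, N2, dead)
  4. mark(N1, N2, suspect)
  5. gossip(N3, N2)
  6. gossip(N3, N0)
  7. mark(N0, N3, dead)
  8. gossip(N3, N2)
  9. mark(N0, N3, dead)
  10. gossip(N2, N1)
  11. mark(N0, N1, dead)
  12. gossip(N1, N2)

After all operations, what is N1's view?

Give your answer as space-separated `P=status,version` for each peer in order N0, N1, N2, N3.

Op 1: gossip N0<->N2 -> N0.N0=(alive,v0) N0.N1=(alive,v0) N0.N2=(alive,v0) N0.N3=(alive,v0) | N2.N0=(alive,v0) N2.N1=(alive,v0) N2.N2=(alive,v0) N2.N3=(alive,v0)
Op 2: gossip N0<->N3 -> N0.N0=(alive,v0) N0.N1=(alive,v0) N0.N2=(alive,v0) N0.N3=(alive,v0) | N3.N0=(alive,v0) N3.N1=(alive,v0) N3.N2=(alive,v0) N3.N3=(alive,v0)
Op 3: N1 marks N2=dead -> (dead,v1)
Op 4: N1 marks N2=suspect -> (suspect,v2)
Op 5: gossip N3<->N2 -> N3.N0=(alive,v0) N3.N1=(alive,v0) N3.N2=(alive,v0) N3.N3=(alive,v0) | N2.N0=(alive,v0) N2.N1=(alive,v0) N2.N2=(alive,v0) N2.N3=(alive,v0)
Op 6: gossip N3<->N0 -> N3.N0=(alive,v0) N3.N1=(alive,v0) N3.N2=(alive,v0) N3.N3=(alive,v0) | N0.N0=(alive,v0) N0.N1=(alive,v0) N0.N2=(alive,v0) N0.N3=(alive,v0)
Op 7: N0 marks N3=dead -> (dead,v1)
Op 8: gossip N3<->N2 -> N3.N0=(alive,v0) N3.N1=(alive,v0) N3.N2=(alive,v0) N3.N3=(alive,v0) | N2.N0=(alive,v0) N2.N1=(alive,v0) N2.N2=(alive,v0) N2.N3=(alive,v0)
Op 9: N0 marks N3=dead -> (dead,v2)
Op 10: gossip N2<->N1 -> N2.N0=(alive,v0) N2.N1=(alive,v0) N2.N2=(suspect,v2) N2.N3=(alive,v0) | N1.N0=(alive,v0) N1.N1=(alive,v0) N1.N2=(suspect,v2) N1.N3=(alive,v0)
Op 11: N0 marks N1=dead -> (dead,v1)
Op 12: gossip N1<->N2 -> N1.N0=(alive,v0) N1.N1=(alive,v0) N1.N2=(suspect,v2) N1.N3=(alive,v0) | N2.N0=(alive,v0) N2.N1=(alive,v0) N2.N2=(suspect,v2) N2.N3=(alive,v0)

Answer: N0=alive,0 N1=alive,0 N2=suspect,2 N3=alive,0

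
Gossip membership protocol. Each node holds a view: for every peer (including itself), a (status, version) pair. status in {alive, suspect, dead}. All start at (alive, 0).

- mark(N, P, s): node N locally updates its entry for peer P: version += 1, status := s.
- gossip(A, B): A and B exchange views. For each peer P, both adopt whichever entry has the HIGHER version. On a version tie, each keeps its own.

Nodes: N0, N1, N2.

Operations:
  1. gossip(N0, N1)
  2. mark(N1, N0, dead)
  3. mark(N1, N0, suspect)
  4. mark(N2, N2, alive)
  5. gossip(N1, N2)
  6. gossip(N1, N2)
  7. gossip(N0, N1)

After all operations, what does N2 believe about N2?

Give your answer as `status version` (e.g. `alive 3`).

Answer: alive 1

Derivation:
Op 1: gossip N0<->N1 -> N0.N0=(alive,v0) N0.N1=(alive,v0) N0.N2=(alive,v0) | N1.N0=(alive,v0) N1.N1=(alive,v0) N1.N2=(alive,v0)
Op 2: N1 marks N0=dead -> (dead,v1)
Op 3: N1 marks N0=suspect -> (suspect,v2)
Op 4: N2 marks N2=alive -> (alive,v1)
Op 5: gossip N1<->N2 -> N1.N0=(suspect,v2) N1.N1=(alive,v0) N1.N2=(alive,v1) | N2.N0=(suspect,v2) N2.N1=(alive,v0) N2.N2=(alive,v1)
Op 6: gossip N1<->N2 -> N1.N0=(suspect,v2) N1.N1=(alive,v0) N1.N2=(alive,v1) | N2.N0=(suspect,v2) N2.N1=(alive,v0) N2.N2=(alive,v1)
Op 7: gossip N0<->N1 -> N0.N0=(suspect,v2) N0.N1=(alive,v0) N0.N2=(alive,v1) | N1.N0=(suspect,v2) N1.N1=(alive,v0) N1.N2=(alive,v1)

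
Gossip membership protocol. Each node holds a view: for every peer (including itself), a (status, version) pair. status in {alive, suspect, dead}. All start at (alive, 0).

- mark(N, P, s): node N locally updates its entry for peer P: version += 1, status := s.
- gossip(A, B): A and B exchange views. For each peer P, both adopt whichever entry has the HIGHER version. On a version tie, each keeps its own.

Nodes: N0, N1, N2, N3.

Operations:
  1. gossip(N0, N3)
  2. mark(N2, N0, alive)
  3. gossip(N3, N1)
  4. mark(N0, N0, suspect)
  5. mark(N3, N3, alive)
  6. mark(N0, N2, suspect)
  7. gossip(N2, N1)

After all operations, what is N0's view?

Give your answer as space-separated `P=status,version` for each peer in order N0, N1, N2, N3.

Answer: N0=suspect,1 N1=alive,0 N2=suspect,1 N3=alive,0

Derivation:
Op 1: gossip N0<->N3 -> N0.N0=(alive,v0) N0.N1=(alive,v0) N0.N2=(alive,v0) N0.N3=(alive,v0) | N3.N0=(alive,v0) N3.N1=(alive,v0) N3.N2=(alive,v0) N3.N3=(alive,v0)
Op 2: N2 marks N0=alive -> (alive,v1)
Op 3: gossip N3<->N1 -> N3.N0=(alive,v0) N3.N1=(alive,v0) N3.N2=(alive,v0) N3.N3=(alive,v0) | N1.N0=(alive,v0) N1.N1=(alive,v0) N1.N2=(alive,v0) N1.N3=(alive,v0)
Op 4: N0 marks N0=suspect -> (suspect,v1)
Op 5: N3 marks N3=alive -> (alive,v1)
Op 6: N0 marks N2=suspect -> (suspect,v1)
Op 7: gossip N2<->N1 -> N2.N0=(alive,v1) N2.N1=(alive,v0) N2.N2=(alive,v0) N2.N3=(alive,v0) | N1.N0=(alive,v1) N1.N1=(alive,v0) N1.N2=(alive,v0) N1.N3=(alive,v0)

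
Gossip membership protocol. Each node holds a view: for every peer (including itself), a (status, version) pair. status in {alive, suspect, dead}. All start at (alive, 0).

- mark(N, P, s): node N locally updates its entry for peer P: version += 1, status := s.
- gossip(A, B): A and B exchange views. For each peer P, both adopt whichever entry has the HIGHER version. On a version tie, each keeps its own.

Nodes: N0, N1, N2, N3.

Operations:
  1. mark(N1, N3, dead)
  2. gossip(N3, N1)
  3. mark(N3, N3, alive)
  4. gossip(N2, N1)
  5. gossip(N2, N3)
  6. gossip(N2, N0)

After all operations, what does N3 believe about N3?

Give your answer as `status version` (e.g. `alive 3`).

Answer: alive 2

Derivation:
Op 1: N1 marks N3=dead -> (dead,v1)
Op 2: gossip N3<->N1 -> N3.N0=(alive,v0) N3.N1=(alive,v0) N3.N2=(alive,v0) N3.N3=(dead,v1) | N1.N0=(alive,v0) N1.N1=(alive,v0) N1.N2=(alive,v0) N1.N3=(dead,v1)
Op 3: N3 marks N3=alive -> (alive,v2)
Op 4: gossip N2<->N1 -> N2.N0=(alive,v0) N2.N1=(alive,v0) N2.N2=(alive,v0) N2.N3=(dead,v1) | N1.N0=(alive,v0) N1.N1=(alive,v0) N1.N2=(alive,v0) N1.N3=(dead,v1)
Op 5: gossip N2<->N3 -> N2.N0=(alive,v0) N2.N1=(alive,v0) N2.N2=(alive,v0) N2.N3=(alive,v2) | N3.N0=(alive,v0) N3.N1=(alive,v0) N3.N2=(alive,v0) N3.N3=(alive,v2)
Op 6: gossip N2<->N0 -> N2.N0=(alive,v0) N2.N1=(alive,v0) N2.N2=(alive,v0) N2.N3=(alive,v2) | N0.N0=(alive,v0) N0.N1=(alive,v0) N0.N2=(alive,v0) N0.N3=(alive,v2)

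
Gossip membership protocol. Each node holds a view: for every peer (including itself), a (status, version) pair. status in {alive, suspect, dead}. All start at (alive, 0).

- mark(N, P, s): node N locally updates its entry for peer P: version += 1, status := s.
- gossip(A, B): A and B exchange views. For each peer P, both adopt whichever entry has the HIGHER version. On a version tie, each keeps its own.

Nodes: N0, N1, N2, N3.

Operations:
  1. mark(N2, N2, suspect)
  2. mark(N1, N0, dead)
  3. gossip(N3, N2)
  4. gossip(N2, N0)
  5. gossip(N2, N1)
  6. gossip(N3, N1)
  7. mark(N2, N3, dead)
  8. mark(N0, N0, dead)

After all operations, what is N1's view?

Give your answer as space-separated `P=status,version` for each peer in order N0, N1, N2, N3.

Op 1: N2 marks N2=suspect -> (suspect,v1)
Op 2: N1 marks N0=dead -> (dead,v1)
Op 3: gossip N3<->N2 -> N3.N0=(alive,v0) N3.N1=(alive,v0) N3.N2=(suspect,v1) N3.N3=(alive,v0) | N2.N0=(alive,v0) N2.N1=(alive,v0) N2.N2=(suspect,v1) N2.N3=(alive,v0)
Op 4: gossip N2<->N0 -> N2.N0=(alive,v0) N2.N1=(alive,v0) N2.N2=(suspect,v1) N2.N3=(alive,v0) | N0.N0=(alive,v0) N0.N1=(alive,v0) N0.N2=(suspect,v1) N0.N3=(alive,v0)
Op 5: gossip N2<->N1 -> N2.N0=(dead,v1) N2.N1=(alive,v0) N2.N2=(suspect,v1) N2.N3=(alive,v0) | N1.N0=(dead,v1) N1.N1=(alive,v0) N1.N2=(suspect,v1) N1.N3=(alive,v0)
Op 6: gossip N3<->N1 -> N3.N0=(dead,v1) N3.N1=(alive,v0) N3.N2=(suspect,v1) N3.N3=(alive,v0) | N1.N0=(dead,v1) N1.N1=(alive,v0) N1.N2=(suspect,v1) N1.N3=(alive,v0)
Op 7: N2 marks N3=dead -> (dead,v1)
Op 8: N0 marks N0=dead -> (dead,v1)

Answer: N0=dead,1 N1=alive,0 N2=suspect,1 N3=alive,0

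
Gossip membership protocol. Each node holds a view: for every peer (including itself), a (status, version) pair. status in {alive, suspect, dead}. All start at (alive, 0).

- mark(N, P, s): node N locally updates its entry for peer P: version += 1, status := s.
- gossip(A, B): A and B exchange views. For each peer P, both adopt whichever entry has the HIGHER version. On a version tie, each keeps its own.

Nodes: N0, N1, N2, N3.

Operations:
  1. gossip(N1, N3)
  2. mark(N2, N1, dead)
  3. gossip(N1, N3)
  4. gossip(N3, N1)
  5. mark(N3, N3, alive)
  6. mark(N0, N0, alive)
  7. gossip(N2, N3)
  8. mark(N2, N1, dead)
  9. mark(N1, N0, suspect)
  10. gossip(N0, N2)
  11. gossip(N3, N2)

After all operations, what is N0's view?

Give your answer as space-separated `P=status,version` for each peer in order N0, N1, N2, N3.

Answer: N0=alive,1 N1=dead,2 N2=alive,0 N3=alive,1

Derivation:
Op 1: gossip N1<->N3 -> N1.N0=(alive,v0) N1.N1=(alive,v0) N1.N2=(alive,v0) N1.N3=(alive,v0) | N3.N0=(alive,v0) N3.N1=(alive,v0) N3.N2=(alive,v0) N3.N3=(alive,v0)
Op 2: N2 marks N1=dead -> (dead,v1)
Op 3: gossip N1<->N3 -> N1.N0=(alive,v0) N1.N1=(alive,v0) N1.N2=(alive,v0) N1.N3=(alive,v0) | N3.N0=(alive,v0) N3.N1=(alive,v0) N3.N2=(alive,v0) N3.N3=(alive,v0)
Op 4: gossip N3<->N1 -> N3.N0=(alive,v0) N3.N1=(alive,v0) N3.N2=(alive,v0) N3.N3=(alive,v0) | N1.N0=(alive,v0) N1.N1=(alive,v0) N1.N2=(alive,v0) N1.N3=(alive,v0)
Op 5: N3 marks N3=alive -> (alive,v1)
Op 6: N0 marks N0=alive -> (alive,v1)
Op 7: gossip N2<->N3 -> N2.N0=(alive,v0) N2.N1=(dead,v1) N2.N2=(alive,v0) N2.N3=(alive,v1) | N3.N0=(alive,v0) N3.N1=(dead,v1) N3.N2=(alive,v0) N3.N3=(alive,v1)
Op 8: N2 marks N1=dead -> (dead,v2)
Op 9: N1 marks N0=suspect -> (suspect,v1)
Op 10: gossip N0<->N2 -> N0.N0=(alive,v1) N0.N1=(dead,v2) N0.N2=(alive,v0) N0.N3=(alive,v1) | N2.N0=(alive,v1) N2.N1=(dead,v2) N2.N2=(alive,v0) N2.N3=(alive,v1)
Op 11: gossip N3<->N2 -> N3.N0=(alive,v1) N3.N1=(dead,v2) N3.N2=(alive,v0) N3.N3=(alive,v1) | N2.N0=(alive,v1) N2.N1=(dead,v2) N2.N2=(alive,v0) N2.N3=(alive,v1)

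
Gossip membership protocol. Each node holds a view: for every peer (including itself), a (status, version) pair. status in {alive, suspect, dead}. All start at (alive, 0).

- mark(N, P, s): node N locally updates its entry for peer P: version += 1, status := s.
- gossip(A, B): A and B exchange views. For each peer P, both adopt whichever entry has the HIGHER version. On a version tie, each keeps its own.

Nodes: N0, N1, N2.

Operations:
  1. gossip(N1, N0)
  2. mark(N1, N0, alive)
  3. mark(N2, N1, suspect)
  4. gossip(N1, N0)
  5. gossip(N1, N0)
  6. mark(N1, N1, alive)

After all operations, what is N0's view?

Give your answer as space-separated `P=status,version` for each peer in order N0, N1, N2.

Op 1: gossip N1<->N0 -> N1.N0=(alive,v0) N1.N1=(alive,v0) N1.N2=(alive,v0) | N0.N0=(alive,v0) N0.N1=(alive,v0) N0.N2=(alive,v0)
Op 2: N1 marks N0=alive -> (alive,v1)
Op 3: N2 marks N1=suspect -> (suspect,v1)
Op 4: gossip N1<->N0 -> N1.N0=(alive,v1) N1.N1=(alive,v0) N1.N2=(alive,v0) | N0.N0=(alive,v1) N0.N1=(alive,v0) N0.N2=(alive,v0)
Op 5: gossip N1<->N0 -> N1.N0=(alive,v1) N1.N1=(alive,v0) N1.N2=(alive,v0) | N0.N0=(alive,v1) N0.N1=(alive,v0) N0.N2=(alive,v0)
Op 6: N1 marks N1=alive -> (alive,v1)

Answer: N0=alive,1 N1=alive,0 N2=alive,0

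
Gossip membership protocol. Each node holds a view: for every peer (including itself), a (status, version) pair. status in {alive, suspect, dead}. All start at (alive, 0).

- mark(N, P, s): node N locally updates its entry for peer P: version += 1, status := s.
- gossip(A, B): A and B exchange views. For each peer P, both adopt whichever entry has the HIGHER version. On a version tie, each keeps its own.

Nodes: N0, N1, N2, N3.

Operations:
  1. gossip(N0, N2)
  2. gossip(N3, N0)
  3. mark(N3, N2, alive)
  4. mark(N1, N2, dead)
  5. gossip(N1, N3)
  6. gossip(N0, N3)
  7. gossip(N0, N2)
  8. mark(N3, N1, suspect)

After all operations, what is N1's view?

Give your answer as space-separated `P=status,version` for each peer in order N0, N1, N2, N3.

Op 1: gossip N0<->N2 -> N0.N0=(alive,v0) N0.N1=(alive,v0) N0.N2=(alive,v0) N0.N3=(alive,v0) | N2.N0=(alive,v0) N2.N1=(alive,v0) N2.N2=(alive,v0) N2.N3=(alive,v0)
Op 2: gossip N3<->N0 -> N3.N0=(alive,v0) N3.N1=(alive,v0) N3.N2=(alive,v0) N3.N3=(alive,v0) | N0.N0=(alive,v0) N0.N1=(alive,v0) N0.N2=(alive,v0) N0.N3=(alive,v0)
Op 3: N3 marks N2=alive -> (alive,v1)
Op 4: N1 marks N2=dead -> (dead,v1)
Op 5: gossip N1<->N3 -> N1.N0=(alive,v0) N1.N1=(alive,v0) N1.N2=(dead,v1) N1.N3=(alive,v0) | N3.N0=(alive,v0) N3.N1=(alive,v0) N3.N2=(alive,v1) N3.N3=(alive,v0)
Op 6: gossip N0<->N3 -> N0.N0=(alive,v0) N0.N1=(alive,v0) N0.N2=(alive,v1) N0.N3=(alive,v0) | N3.N0=(alive,v0) N3.N1=(alive,v0) N3.N2=(alive,v1) N3.N3=(alive,v0)
Op 7: gossip N0<->N2 -> N0.N0=(alive,v0) N0.N1=(alive,v0) N0.N2=(alive,v1) N0.N3=(alive,v0) | N2.N0=(alive,v0) N2.N1=(alive,v0) N2.N2=(alive,v1) N2.N3=(alive,v0)
Op 8: N3 marks N1=suspect -> (suspect,v1)

Answer: N0=alive,0 N1=alive,0 N2=dead,1 N3=alive,0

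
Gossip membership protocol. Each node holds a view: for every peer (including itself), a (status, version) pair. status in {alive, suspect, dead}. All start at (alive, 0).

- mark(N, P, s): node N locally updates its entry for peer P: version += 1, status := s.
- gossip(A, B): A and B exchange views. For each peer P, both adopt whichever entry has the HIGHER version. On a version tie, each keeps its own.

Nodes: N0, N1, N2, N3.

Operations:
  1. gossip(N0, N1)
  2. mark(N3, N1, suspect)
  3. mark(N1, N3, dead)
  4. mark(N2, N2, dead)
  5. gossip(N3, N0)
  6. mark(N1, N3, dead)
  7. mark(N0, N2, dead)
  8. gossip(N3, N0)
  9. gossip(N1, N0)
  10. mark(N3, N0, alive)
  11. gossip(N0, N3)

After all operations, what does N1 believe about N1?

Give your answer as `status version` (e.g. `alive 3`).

Op 1: gossip N0<->N1 -> N0.N0=(alive,v0) N0.N1=(alive,v0) N0.N2=(alive,v0) N0.N3=(alive,v0) | N1.N0=(alive,v0) N1.N1=(alive,v0) N1.N2=(alive,v0) N1.N3=(alive,v0)
Op 2: N3 marks N1=suspect -> (suspect,v1)
Op 3: N1 marks N3=dead -> (dead,v1)
Op 4: N2 marks N2=dead -> (dead,v1)
Op 5: gossip N3<->N0 -> N3.N0=(alive,v0) N3.N1=(suspect,v1) N3.N2=(alive,v0) N3.N3=(alive,v0) | N0.N0=(alive,v0) N0.N1=(suspect,v1) N0.N2=(alive,v0) N0.N3=(alive,v0)
Op 6: N1 marks N3=dead -> (dead,v2)
Op 7: N0 marks N2=dead -> (dead,v1)
Op 8: gossip N3<->N0 -> N3.N0=(alive,v0) N3.N1=(suspect,v1) N3.N2=(dead,v1) N3.N3=(alive,v0) | N0.N0=(alive,v0) N0.N1=(suspect,v1) N0.N2=(dead,v1) N0.N3=(alive,v0)
Op 9: gossip N1<->N0 -> N1.N0=(alive,v0) N1.N1=(suspect,v1) N1.N2=(dead,v1) N1.N3=(dead,v2) | N0.N0=(alive,v0) N0.N1=(suspect,v1) N0.N2=(dead,v1) N0.N3=(dead,v2)
Op 10: N3 marks N0=alive -> (alive,v1)
Op 11: gossip N0<->N3 -> N0.N0=(alive,v1) N0.N1=(suspect,v1) N0.N2=(dead,v1) N0.N3=(dead,v2) | N3.N0=(alive,v1) N3.N1=(suspect,v1) N3.N2=(dead,v1) N3.N3=(dead,v2)

Answer: suspect 1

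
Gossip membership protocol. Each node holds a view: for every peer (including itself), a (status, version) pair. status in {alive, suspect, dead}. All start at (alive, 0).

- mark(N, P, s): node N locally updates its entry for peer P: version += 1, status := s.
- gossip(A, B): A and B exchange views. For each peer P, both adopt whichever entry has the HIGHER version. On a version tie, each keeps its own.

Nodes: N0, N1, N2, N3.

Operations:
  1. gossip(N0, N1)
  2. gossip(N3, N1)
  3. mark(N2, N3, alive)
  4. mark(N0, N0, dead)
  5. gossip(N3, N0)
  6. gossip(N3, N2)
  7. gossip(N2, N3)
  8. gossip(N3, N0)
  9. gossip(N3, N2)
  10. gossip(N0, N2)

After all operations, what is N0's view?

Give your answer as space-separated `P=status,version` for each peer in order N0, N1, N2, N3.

Op 1: gossip N0<->N1 -> N0.N0=(alive,v0) N0.N1=(alive,v0) N0.N2=(alive,v0) N0.N3=(alive,v0) | N1.N0=(alive,v0) N1.N1=(alive,v0) N1.N2=(alive,v0) N1.N3=(alive,v0)
Op 2: gossip N3<->N1 -> N3.N0=(alive,v0) N3.N1=(alive,v0) N3.N2=(alive,v0) N3.N3=(alive,v0) | N1.N0=(alive,v0) N1.N1=(alive,v0) N1.N2=(alive,v0) N1.N3=(alive,v0)
Op 3: N2 marks N3=alive -> (alive,v1)
Op 4: N0 marks N0=dead -> (dead,v1)
Op 5: gossip N3<->N0 -> N3.N0=(dead,v1) N3.N1=(alive,v0) N3.N2=(alive,v0) N3.N3=(alive,v0) | N0.N0=(dead,v1) N0.N1=(alive,v0) N0.N2=(alive,v0) N0.N3=(alive,v0)
Op 6: gossip N3<->N2 -> N3.N0=(dead,v1) N3.N1=(alive,v0) N3.N2=(alive,v0) N3.N3=(alive,v1) | N2.N0=(dead,v1) N2.N1=(alive,v0) N2.N2=(alive,v0) N2.N3=(alive,v1)
Op 7: gossip N2<->N3 -> N2.N0=(dead,v1) N2.N1=(alive,v0) N2.N2=(alive,v0) N2.N3=(alive,v1) | N3.N0=(dead,v1) N3.N1=(alive,v0) N3.N2=(alive,v0) N3.N3=(alive,v1)
Op 8: gossip N3<->N0 -> N3.N0=(dead,v1) N3.N1=(alive,v0) N3.N2=(alive,v0) N3.N3=(alive,v1) | N0.N0=(dead,v1) N0.N1=(alive,v0) N0.N2=(alive,v0) N0.N3=(alive,v1)
Op 9: gossip N3<->N2 -> N3.N0=(dead,v1) N3.N1=(alive,v0) N3.N2=(alive,v0) N3.N3=(alive,v1) | N2.N0=(dead,v1) N2.N1=(alive,v0) N2.N2=(alive,v0) N2.N3=(alive,v1)
Op 10: gossip N0<->N2 -> N0.N0=(dead,v1) N0.N1=(alive,v0) N0.N2=(alive,v0) N0.N3=(alive,v1) | N2.N0=(dead,v1) N2.N1=(alive,v0) N2.N2=(alive,v0) N2.N3=(alive,v1)

Answer: N0=dead,1 N1=alive,0 N2=alive,0 N3=alive,1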